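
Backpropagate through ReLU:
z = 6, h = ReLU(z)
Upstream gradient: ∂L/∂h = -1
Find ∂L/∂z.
∂L/∂z = -1

h = ReLU(6) = 6
Since z > 0: ∂h/∂z = 1
∂L/∂z = ∂L/∂h · ∂h/∂z = -1 × 1 = -1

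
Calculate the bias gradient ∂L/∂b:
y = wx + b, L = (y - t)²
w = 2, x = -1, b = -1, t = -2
∂L/∂b = -2

y = wx + b = (2)(-1) + -1 = -3
∂L/∂y = 2(y - t) = 2(-3 - -2) = -2
∂y/∂b = 1
∂L/∂b = ∂L/∂y · ∂y/∂b = -2 × 1 = -2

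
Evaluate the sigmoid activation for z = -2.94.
0.05021

sigmoid(-2.94) = 1/(1 + e^(2.94)) = 1/(1 + 18.92) = 0.05021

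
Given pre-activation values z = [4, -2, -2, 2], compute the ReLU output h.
h = [4, 0, 0, 2]

ReLU applied element-wise: max(0,4)=4, max(0,-2)=0, max(0,-2)=0, max(0,2)=2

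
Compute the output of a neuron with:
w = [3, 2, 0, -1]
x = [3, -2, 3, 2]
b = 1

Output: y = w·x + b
y = 4

y = (3)(3) + (2)(-2) + (0)(3) + (-1)(2) + 1 = 4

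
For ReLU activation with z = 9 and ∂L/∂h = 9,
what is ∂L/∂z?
∂L/∂z = 9

h = ReLU(9) = 9
Since z > 0: ∂h/∂z = 1
∂L/∂z = ∂L/∂h · ∂h/∂z = 9 × 1 = 9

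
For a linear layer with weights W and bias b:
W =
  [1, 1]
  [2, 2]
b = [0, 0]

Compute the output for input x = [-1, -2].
y = [-3, -6]

Wx = [1×-1 + 1×-2, 2×-1 + 2×-2]
   = [-3, -6]
y = Wx + b = [-3 + 0, -6 + 0] = [-3, -6]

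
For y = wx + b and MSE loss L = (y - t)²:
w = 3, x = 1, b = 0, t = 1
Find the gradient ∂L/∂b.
∂L/∂b = 4

y = wx + b = (3)(1) + 0 = 3
∂L/∂y = 2(y - t) = 2(3 - 1) = 4
∂y/∂b = 1
∂L/∂b = ∂L/∂y · ∂y/∂b = 4 × 1 = 4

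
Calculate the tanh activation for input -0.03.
-0.02999

tanh(-0.03) = (e^(-0.03) - e^(0.03))/(e^(-0.03) + e^(0.03)) = -0.02999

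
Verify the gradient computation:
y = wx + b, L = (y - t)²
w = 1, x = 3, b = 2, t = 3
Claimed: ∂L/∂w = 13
Incorrect

y = (1)(3) + 2 = 5
∂L/∂y = 2(y - t) = 2(5 - 3) = 4
∂y/∂w = x = 3
∂L/∂w = 4 × 3 = 12

Claimed value: 13
Incorrect: The correct gradient is 12.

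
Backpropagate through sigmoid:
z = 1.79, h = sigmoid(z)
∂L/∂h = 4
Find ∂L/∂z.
∂L/∂z = 0.4904

σ(1.79) = 0.8569
σ'(1.79) = σ(1.79)(1 - σ(1.79)) = 0.8569 × 0.1431 = 0.1226
∂L/∂z = ∂L/∂h · σ'(z) = 4 × 0.1226 = 0.4904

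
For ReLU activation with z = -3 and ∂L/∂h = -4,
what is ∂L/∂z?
∂L/∂z = 0

h = ReLU(-3) = 0
Since z < 0: ∂h/∂z = 0
∂L/∂z = ∂L/∂h · ∂h/∂z = -4 × 0 = 0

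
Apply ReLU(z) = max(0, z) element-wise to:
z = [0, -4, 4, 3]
h = [0, 0, 4, 3]

ReLU applied element-wise: max(0,0)=0, max(0,-4)=0, max(0,4)=4, max(0,3)=3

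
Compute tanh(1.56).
0.9154

tanh(1.56) = (e^(1.56) - e^(-1.56))/(e^(1.56) + e^(-1.56)) = 0.9154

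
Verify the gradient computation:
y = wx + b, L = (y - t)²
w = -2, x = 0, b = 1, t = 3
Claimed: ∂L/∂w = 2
Incorrect

y = (-2)(0) + 1 = 1
∂L/∂y = 2(y - t) = 2(1 - 3) = -4
∂y/∂w = x = 0
∂L/∂w = -4 × 0 = 0

Claimed value: 2
Incorrect: The correct gradient is 0.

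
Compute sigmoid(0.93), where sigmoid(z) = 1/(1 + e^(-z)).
0.7171

sigmoid(0.93) = 1/(1 + e^(-0.93)) = 1/(1 + 0.3946) = 0.7171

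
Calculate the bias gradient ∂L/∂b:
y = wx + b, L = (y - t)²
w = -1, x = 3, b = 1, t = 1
∂L/∂b = -6

y = wx + b = (-1)(3) + 1 = -2
∂L/∂y = 2(y - t) = 2(-2 - 1) = -6
∂y/∂b = 1
∂L/∂b = ∂L/∂y · ∂y/∂b = -6 × 1 = -6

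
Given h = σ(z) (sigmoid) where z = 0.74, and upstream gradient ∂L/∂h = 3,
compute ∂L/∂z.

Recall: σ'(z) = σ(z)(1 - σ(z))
∂L/∂z = 0.656

σ(0.74) = 0.677
σ'(0.74) = σ(0.74)(1 - σ(0.74)) = 0.677 × 0.323 = 0.2187
∂L/∂z = ∂L/∂h · σ'(z) = 3 × 0.2187 = 0.656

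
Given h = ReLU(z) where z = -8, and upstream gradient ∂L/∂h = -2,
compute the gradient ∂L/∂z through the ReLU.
∂L/∂z = 0

h = ReLU(-8) = 0
Since z < 0: ∂h/∂z = 0
∂L/∂z = ∂L/∂h · ∂h/∂z = -2 × 0 = 0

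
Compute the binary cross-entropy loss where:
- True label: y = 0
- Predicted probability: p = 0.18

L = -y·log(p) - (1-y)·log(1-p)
L = 0.1985

L = -0·log(0.18) - 1·log(0.82) = -log(0.82) = 0.1985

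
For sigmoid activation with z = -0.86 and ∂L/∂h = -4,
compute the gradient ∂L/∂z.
∂L/∂z = -0.8357

σ(-0.86) = 0.2973
σ'(-0.86) = σ(-0.86)(1 - σ(-0.86)) = 0.2973 × 0.7027 = 0.2089
∂L/∂z = ∂L/∂h · σ'(z) = -4 × 0.2089 = -0.8357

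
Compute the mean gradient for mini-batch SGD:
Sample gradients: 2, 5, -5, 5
Average gradient = 1.75

Average = (1/4)(2 + 5 + -5 + 5) = 7/4 = 1.75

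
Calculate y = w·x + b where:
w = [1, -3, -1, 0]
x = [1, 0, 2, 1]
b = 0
y = -1

y = (1)(1) + (-3)(0) + (-1)(2) + (0)(1) + 0 = -1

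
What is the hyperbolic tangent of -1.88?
-0.9545

tanh(-1.88) = (e^(-1.88) - e^(1.88))/(e^(-1.88) + e^(1.88)) = -0.9545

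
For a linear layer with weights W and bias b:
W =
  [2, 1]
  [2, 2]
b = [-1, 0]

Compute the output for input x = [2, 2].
y = [5, 8]

Wx = [2×2 + 1×2, 2×2 + 2×2]
   = [6, 8]
y = Wx + b = [6 + -1, 8 + 0] = [5, 8]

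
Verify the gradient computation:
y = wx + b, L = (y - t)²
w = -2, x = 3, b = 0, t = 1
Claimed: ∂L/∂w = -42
Correct

y = (-2)(3) + 0 = -6
∂L/∂y = 2(y - t) = 2(-6 - 1) = -14
∂y/∂w = x = 3
∂L/∂w = -14 × 3 = -42

Claimed value: -42
Correct: The correct gradient is -42.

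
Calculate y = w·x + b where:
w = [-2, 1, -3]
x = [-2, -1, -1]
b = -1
y = 5

y = (-2)(-2) + (1)(-1) + (-3)(-1) + -1 = 5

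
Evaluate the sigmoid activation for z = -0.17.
0.4576

sigmoid(-0.17) = 1/(1 + e^(0.17)) = 1/(1 + 1.185) = 0.4576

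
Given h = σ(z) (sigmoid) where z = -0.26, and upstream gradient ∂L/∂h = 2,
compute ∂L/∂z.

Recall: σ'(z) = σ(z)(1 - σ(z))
∂L/∂z = 0.4916

σ(-0.26) = 0.4354
σ'(-0.26) = σ(-0.26)(1 - σ(-0.26)) = 0.4354 × 0.5646 = 0.2458
∂L/∂z = ∂L/∂h · σ'(z) = 2 × 0.2458 = 0.4916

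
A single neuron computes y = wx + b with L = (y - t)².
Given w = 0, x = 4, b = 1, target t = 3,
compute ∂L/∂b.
∂L/∂b = -4

y = wx + b = (0)(4) + 1 = 1
∂L/∂y = 2(y - t) = 2(1 - 3) = -4
∂y/∂b = 1
∂L/∂b = ∂L/∂y · ∂y/∂b = -4 × 1 = -4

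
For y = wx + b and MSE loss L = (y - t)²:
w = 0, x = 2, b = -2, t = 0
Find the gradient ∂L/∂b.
∂L/∂b = -4

y = wx + b = (0)(2) + -2 = -2
∂L/∂y = 2(y - t) = 2(-2 - 0) = -4
∂y/∂b = 1
∂L/∂b = ∂L/∂y · ∂y/∂b = -4 × 1 = -4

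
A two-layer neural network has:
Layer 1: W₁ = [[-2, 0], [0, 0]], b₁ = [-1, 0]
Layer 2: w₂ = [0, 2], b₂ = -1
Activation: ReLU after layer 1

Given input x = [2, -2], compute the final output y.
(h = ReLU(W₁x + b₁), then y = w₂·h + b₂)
y = -1

Layer 1 pre-activation: z₁ = [-5, 0]
After ReLU: h = [0, 0]
Layer 2 output: y = 0×0 + 2×0 + -1 = -1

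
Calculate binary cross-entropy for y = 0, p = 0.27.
L = 0.3147

L = -0·log(0.27) - 1·log(0.73) = -log(0.73) = 0.3147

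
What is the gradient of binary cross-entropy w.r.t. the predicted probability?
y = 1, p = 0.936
∂L/∂p = -1.068

∂L/∂p = -y/p + (1-y)/(1-p) = -1/0.936 + 0 = -1.068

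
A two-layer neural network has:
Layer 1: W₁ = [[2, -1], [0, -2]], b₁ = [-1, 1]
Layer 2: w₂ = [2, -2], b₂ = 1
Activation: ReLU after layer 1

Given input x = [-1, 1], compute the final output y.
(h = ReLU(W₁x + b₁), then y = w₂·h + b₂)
y = 1

Layer 1 pre-activation: z₁ = [-4, -1]
After ReLU: h = [0, 0]
Layer 2 output: y = 2×0 + -2×0 + 1 = 1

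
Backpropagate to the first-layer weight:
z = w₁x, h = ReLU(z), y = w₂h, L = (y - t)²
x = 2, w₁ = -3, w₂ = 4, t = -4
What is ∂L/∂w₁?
∂L/∂w₁ = 0

Forward pass:
z = w₁x = -3×2 = -6
h = ReLU(-6) = 0
y = w₂h = 4×0 = 0

Backward pass:
∂L/∂y = 2(y - t) = 2(0 - -4) = 8
∂y/∂h = w₂ = 4
∂h/∂z = 0 (ReLU derivative)
∂z/∂w₁ = x = 2

∂L/∂w₁ = 8 × 4 × 0 × 2 = 0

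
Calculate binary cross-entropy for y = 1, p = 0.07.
L = 2.659

L = -1·log(0.07) - 0·log(0.93) = -log(0.07) = 2.659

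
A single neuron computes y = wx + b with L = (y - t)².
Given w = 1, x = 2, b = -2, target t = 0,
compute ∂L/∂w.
∂L/∂w = 0

y = wx + b = (1)(2) + -2 = 0
∂L/∂y = 2(y - t) = 2(0 - 0) = 0
∂y/∂w = x = 2
∂L/∂w = ∂L/∂y · ∂y/∂w = 0 × 2 = 0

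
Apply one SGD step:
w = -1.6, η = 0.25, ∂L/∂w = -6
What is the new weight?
w_new = -0.1

w_new = w - η·∂L/∂w = -1.6 - 0.25×(-6) = -1.6 - (-1.5) = -0.1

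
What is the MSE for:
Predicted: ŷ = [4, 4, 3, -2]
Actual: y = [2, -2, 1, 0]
MSE = 12

MSE = (1/4)((4-2)² + (4--2)² + (3-1)² + (-2-0)²) = (1/4)(4 + 36 + 4 + 4) = 12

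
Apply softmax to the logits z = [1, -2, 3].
p = [0.1185, 0.0059, 0.8756]

exp(z) = [2.718, 0.1353, 20.09]
Sum = 22.94
p = [0.1185, 0.0059, 0.8756]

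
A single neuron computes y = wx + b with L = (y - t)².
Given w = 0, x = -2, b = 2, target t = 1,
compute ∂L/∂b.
∂L/∂b = 2

y = wx + b = (0)(-2) + 2 = 2
∂L/∂y = 2(y - t) = 2(2 - 1) = 2
∂y/∂b = 1
∂L/∂b = ∂L/∂y · ∂y/∂b = 2 × 1 = 2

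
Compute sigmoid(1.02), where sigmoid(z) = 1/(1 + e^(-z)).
0.735

sigmoid(1.02) = 1/(1 + e^(-1.02)) = 1/(1 + 0.3606) = 0.735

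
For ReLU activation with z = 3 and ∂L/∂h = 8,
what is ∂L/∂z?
∂L/∂z = 8

h = ReLU(3) = 3
Since z > 0: ∂h/∂z = 1
∂L/∂z = ∂L/∂h · ∂h/∂z = 8 × 1 = 8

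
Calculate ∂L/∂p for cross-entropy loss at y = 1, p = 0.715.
∂L/∂p = -1.399

∂L/∂p = -y/p + (1-y)/(1-p) = -1/0.715 + 0 = -1.399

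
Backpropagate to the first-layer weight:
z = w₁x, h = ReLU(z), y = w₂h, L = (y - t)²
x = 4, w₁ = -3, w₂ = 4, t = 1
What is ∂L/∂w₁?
∂L/∂w₁ = 0

Forward pass:
z = w₁x = -3×4 = -12
h = ReLU(-12) = 0
y = w₂h = 4×0 = 0

Backward pass:
∂L/∂y = 2(y - t) = 2(0 - 1) = -2
∂y/∂h = w₂ = 4
∂h/∂z = 0 (ReLU derivative)
∂z/∂w₁ = x = 4

∂L/∂w₁ = -2 × 4 × 0 × 4 = 0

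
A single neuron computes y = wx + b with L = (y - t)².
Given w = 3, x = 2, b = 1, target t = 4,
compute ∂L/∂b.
∂L/∂b = 6

y = wx + b = (3)(2) + 1 = 7
∂L/∂y = 2(y - t) = 2(7 - 4) = 6
∂y/∂b = 1
∂L/∂b = ∂L/∂y · ∂y/∂b = 6 × 1 = 6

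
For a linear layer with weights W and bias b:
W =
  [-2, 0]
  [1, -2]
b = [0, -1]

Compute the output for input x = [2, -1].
y = [-4, 3]

Wx = [-2×2 + 0×-1, 1×2 + -2×-1]
   = [-4, 4]
y = Wx + b = [-4 + 0, 4 + -1] = [-4, 3]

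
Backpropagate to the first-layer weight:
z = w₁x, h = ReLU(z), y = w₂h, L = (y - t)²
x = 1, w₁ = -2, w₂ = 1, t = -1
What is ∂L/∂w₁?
∂L/∂w₁ = 0

Forward pass:
z = w₁x = -2×1 = -2
h = ReLU(-2) = 0
y = w₂h = 1×0 = 0

Backward pass:
∂L/∂y = 2(y - t) = 2(0 - -1) = 2
∂y/∂h = w₂ = 1
∂h/∂z = 0 (ReLU derivative)
∂z/∂w₁ = x = 1

∂L/∂w₁ = 2 × 1 × 0 × 1 = 0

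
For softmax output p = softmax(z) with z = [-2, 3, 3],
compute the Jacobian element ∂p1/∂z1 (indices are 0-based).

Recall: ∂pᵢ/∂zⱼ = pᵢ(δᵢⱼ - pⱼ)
∂p1/∂z1 = 0.25

p = softmax(z) = [0.003358, 0.4983, 0.4983]
p1 = 0.4983

∂p1/∂z1 = p1(1 - p1) = 0.4983 × (1 - 0.4983) = 0.25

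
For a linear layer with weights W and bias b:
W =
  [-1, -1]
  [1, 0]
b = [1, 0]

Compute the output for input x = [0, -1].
y = [2, 0]

Wx = [-1×0 + -1×-1, 1×0 + 0×-1]
   = [1, 0]
y = Wx + b = [1 + 1, 0 + 0] = [2, 0]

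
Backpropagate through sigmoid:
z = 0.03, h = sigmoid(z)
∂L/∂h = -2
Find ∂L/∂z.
∂L/∂z = -0.4999

σ(0.03) = 0.5075
σ'(0.03) = σ(0.03)(1 - σ(0.03)) = 0.5075 × 0.4925 = 0.2499
∂L/∂z = ∂L/∂h · σ'(z) = -2 × 0.2499 = -0.4999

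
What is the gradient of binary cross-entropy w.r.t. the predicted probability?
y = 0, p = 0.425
∂L/∂p = 1.739

∂L/∂p = -y/p + (1-y)/(1-p) = 0 + 1/0.575 = 1.739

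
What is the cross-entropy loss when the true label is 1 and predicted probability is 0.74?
L = 0.3011

L = -1·log(0.74) - 0·log(0.26) = -log(0.74) = 0.3011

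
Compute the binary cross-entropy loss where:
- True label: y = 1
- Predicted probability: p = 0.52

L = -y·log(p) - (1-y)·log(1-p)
L = 0.6539

L = -1·log(0.52) - 0·log(0.48) = -log(0.52) = 0.6539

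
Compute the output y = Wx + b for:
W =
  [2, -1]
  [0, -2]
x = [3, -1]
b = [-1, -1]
y = [6, 1]

Wx = [2×3 + -1×-1, 0×3 + -2×-1]
   = [7, 2]
y = Wx + b = [7 + -1, 2 + -1] = [6, 1]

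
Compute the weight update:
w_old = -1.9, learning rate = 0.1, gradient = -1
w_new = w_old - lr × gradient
w_new = -1.8

w_new = w - η·∂L/∂w = -1.9 - 0.1×(-1) = -1.9 - (-0.1) = -1.8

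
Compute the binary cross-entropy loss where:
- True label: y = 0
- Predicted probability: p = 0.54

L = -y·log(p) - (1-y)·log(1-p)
L = 0.7765

L = -0·log(0.54) - 1·log(0.46) = -log(0.46) = 0.7765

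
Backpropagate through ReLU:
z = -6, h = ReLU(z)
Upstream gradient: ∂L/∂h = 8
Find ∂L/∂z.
∂L/∂z = 0

h = ReLU(-6) = 0
Since z < 0: ∂h/∂z = 0
∂L/∂z = ∂L/∂h · ∂h/∂z = 8 × 0 = 0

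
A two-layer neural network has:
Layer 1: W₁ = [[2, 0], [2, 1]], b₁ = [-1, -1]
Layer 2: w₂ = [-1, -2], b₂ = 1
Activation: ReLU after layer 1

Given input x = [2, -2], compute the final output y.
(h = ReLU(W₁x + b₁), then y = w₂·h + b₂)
y = -4

Layer 1 pre-activation: z₁ = [3, 1]
After ReLU: h = [3, 1]
Layer 2 output: y = -1×3 + -2×1 + 1 = -4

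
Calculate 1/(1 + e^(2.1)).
0.1091

sigmoid(-2.1) = 1/(1 + e^(2.1)) = 1/(1 + 8.166) = 0.1091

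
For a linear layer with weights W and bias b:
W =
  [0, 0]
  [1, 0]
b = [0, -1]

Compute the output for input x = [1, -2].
y = [0, 0]

Wx = [0×1 + 0×-2, 1×1 + 0×-2]
   = [0, 1]
y = Wx + b = [0 + 0, 1 + -1] = [0, 0]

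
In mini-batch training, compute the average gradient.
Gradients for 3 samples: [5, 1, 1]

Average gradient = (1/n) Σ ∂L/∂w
Average gradient = 2.333

Average = (1/3)(5 + 1 + 1) = 7/3 = 2.333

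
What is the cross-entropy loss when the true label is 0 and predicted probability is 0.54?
L = 0.7765

L = -0·log(0.54) - 1·log(0.46) = -log(0.46) = 0.7765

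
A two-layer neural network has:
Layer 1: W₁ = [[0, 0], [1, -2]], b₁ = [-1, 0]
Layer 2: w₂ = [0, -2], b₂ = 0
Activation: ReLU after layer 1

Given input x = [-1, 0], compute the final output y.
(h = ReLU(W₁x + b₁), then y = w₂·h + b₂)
y = 0

Layer 1 pre-activation: z₁ = [-1, -1]
After ReLU: h = [0, 0]
Layer 2 output: y = 0×0 + -2×0 + 0 = 0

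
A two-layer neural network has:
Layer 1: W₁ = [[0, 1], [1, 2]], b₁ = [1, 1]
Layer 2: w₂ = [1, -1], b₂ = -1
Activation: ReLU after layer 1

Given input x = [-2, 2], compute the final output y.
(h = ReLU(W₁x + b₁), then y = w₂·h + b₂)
y = -1

Layer 1 pre-activation: z₁ = [3, 3]
After ReLU: h = [3, 3]
Layer 2 output: y = 1×3 + -1×3 + -1 = -1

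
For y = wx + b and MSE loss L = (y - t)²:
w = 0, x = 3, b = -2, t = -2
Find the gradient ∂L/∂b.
∂L/∂b = 0

y = wx + b = (0)(3) + -2 = -2
∂L/∂y = 2(y - t) = 2(-2 - -2) = 0
∂y/∂b = 1
∂L/∂b = ∂L/∂y · ∂y/∂b = 0 × 1 = 0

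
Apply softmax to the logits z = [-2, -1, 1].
p = [0.042, 0.1142, 0.8438]

exp(z) = [0.1353, 0.3679, 2.718]
Sum = 3.221
p = [0.042, 0.1142, 0.8438]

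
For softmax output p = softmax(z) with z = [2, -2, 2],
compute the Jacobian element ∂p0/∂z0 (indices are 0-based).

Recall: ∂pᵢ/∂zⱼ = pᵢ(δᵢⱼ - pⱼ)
∂p0/∂z0 = 0.25

p = softmax(z) = [0.4955, 0.009075, 0.4955]
p0 = 0.4955

∂p0/∂z0 = p0(1 - p0) = 0.4955 × (1 - 0.4955) = 0.25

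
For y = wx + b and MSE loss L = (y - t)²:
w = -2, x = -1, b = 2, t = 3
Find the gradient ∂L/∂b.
∂L/∂b = 2

y = wx + b = (-2)(-1) + 2 = 4
∂L/∂y = 2(y - t) = 2(4 - 3) = 2
∂y/∂b = 1
∂L/∂b = ∂L/∂y · ∂y/∂b = 2 × 1 = 2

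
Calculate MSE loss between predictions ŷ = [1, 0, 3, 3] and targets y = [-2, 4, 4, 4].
MSE = 6.75

MSE = (1/4)((1--2)² + (0-4)² + (3-4)² + (3-4)²) = (1/4)(9 + 16 + 1 + 1) = 6.75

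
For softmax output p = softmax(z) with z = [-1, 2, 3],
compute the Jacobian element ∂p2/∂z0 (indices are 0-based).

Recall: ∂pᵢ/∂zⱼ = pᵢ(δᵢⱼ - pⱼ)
∂p2/∂z0 = -0.009532

p = softmax(z) = [0.01321, 0.2654, 0.7214]
p2 = 0.7214, p0 = 0.01321

∂p2/∂z0 = -p2 × p0 = -0.7214 × 0.01321 = -0.009532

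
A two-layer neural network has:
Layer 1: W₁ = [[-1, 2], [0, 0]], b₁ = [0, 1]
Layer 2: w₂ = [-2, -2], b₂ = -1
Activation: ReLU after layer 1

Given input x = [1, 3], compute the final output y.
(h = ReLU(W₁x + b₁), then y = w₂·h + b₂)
y = -13

Layer 1 pre-activation: z₁ = [5, 1]
After ReLU: h = [5, 1]
Layer 2 output: y = -2×5 + -2×1 + -1 = -13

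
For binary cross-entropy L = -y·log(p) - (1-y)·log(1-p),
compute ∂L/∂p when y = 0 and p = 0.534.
∂L/∂p = 2.146

∂L/∂p = -y/p + (1-y)/(1-p) = 0 + 1/0.466 = 2.146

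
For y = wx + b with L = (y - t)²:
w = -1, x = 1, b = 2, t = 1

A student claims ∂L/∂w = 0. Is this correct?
Correct

y = (-1)(1) + 2 = 1
∂L/∂y = 2(y - t) = 2(1 - 1) = 0
∂y/∂w = x = 1
∂L/∂w = 0 × 1 = 0

Claimed value: 0
Correct: The correct gradient is 0.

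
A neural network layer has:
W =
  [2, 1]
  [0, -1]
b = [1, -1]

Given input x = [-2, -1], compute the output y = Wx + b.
y = [-4, 0]

Wx = [2×-2 + 1×-1, 0×-2 + -1×-1]
   = [-5, 1]
y = Wx + b = [-5 + 1, 1 + -1] = [-4, 0]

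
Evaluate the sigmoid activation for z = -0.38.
0.4061

sigmoid(-0.38) = 1/(1 + e^(0.38)) = 1/(1 + 1.462) = 0.4061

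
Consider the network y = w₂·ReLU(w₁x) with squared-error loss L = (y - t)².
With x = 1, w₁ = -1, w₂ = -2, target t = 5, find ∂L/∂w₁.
∂L/∂w₁ = 0

Forward pass:
z = w₁x = -1×1 = -1
h = ReLU(-1) = 0
y = w₂h = -2×0 = 0

Backward pass:
∂L/∂y = 2(y - t) = 2(0 - 5) = -10
∂y/∂h = w₂ = -2
∂h/∂z = 0 (ReLU derivative)
∂z/∂w₁ = x = 1

∂L/∂w₁ = -10 × -2 × 0 × 1 = 0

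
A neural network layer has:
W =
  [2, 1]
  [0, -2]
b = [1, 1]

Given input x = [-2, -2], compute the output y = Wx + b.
y = [-5, 5]

Wx = [2×-2 + 1×-2, 0×-2 + -2×-2]
   = [-6, 4]
y = Wx + b = [-6 + 1, 4 + 1] = [-5, 5]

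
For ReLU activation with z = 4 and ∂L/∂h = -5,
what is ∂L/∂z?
∂L/∂z = -5

h = ReLU(4) = 4
Since z > 0: ∂h/∂z = 1
∂L/∂z = ∂L/∂h · ∂h/∂z = -5 × 1 = -5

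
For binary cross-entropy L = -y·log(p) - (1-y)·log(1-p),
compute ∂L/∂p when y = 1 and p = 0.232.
∂L/∂p = -4.31

∂L/∂p = -y/p + (1-y)/(1-p) = -1/0.232 + 0 = -4.31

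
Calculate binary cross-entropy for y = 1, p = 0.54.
L = 0.6162

L = -1·log(0.54) - 0·log(0.46) = -log(0.54) = 0.6162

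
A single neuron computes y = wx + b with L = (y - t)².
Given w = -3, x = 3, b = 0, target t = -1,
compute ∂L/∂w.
∂L/∂w = -48

y = wx + b = (-3)(3) + 0 = -9
∂L/∂y = 2(y - t) = 2(-9 - -1) = -16
∂y/∂w = x = 3
∂L/∂w = ∂L/∂y · ∂y/∂w = -16 × 3 = -48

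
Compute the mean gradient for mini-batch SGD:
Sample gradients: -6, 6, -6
Average gradient = -2

Average = (1/3)(-6 + 6 + -6) = -6/3 = -2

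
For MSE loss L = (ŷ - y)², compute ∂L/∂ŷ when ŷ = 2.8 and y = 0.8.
∂L/∂ŷ = 4.0

∂L/∂ŷ = 2(ŷ - y) = 2(2.8 - 0.8) = 2(2.0) = 4.0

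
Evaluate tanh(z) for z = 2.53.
0.9874

tanh(2.53) = (e^(2.53) - e^(-2.53))/(e^(2.53) + e^(-2.53)) = 0.9874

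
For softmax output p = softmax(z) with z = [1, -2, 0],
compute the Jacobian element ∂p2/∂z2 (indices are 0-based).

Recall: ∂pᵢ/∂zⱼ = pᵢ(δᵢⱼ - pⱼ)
∂p2/∂z2 = 0.1922

p = softmax(z) = [0.7054, 0.03512, 0.2595]
p2 = 0.2595

∂p2/∂z2 = p2(1 - p2) = 0.2595 × (1 - 0.2595) = 0.1922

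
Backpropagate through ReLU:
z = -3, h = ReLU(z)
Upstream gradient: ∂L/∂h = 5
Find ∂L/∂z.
∂L/∂z = 0

h = ReLU(-3) = 0
Since z < 0: ∂h/∂z = 0
∂L/∂z = ∂L/∂h · ∂h/∂z = 5 × 0 = 0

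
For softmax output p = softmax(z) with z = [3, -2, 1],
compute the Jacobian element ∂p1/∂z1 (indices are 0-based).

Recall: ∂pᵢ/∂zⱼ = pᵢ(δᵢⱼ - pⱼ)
∂p1/∂z1 = 0.005865

p = softmax(z) = [0.8756, 0.0059, 0.1185]
p1 = 0.0059

∂p1/∂z1 = p1(1 - p1) = 0.0059 × (1 - 0.0059) = 0.005865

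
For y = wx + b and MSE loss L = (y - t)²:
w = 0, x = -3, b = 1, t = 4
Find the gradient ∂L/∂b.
∂L/∂b = -6

y = wx + b = (0)(-3) + 1 = 1
∂L/∂y = 2(y - t) = 2(1 - 4) = -6
∂y/∂b = 1
∂L/∂b = ∂L/∂y · ∂y/∂b = -6 × 1 = -6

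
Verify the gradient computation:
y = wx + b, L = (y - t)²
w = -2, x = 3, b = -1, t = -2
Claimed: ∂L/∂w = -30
Correct

y = (-2)(3) + -1 = -7
∂L/∂y = 2(y - t) = 2(-7 - -2) = -10
∂y/∂w = x = 3
∂L/∂w = -10 × 3 = -30

Claimed value: -30
Correct: The correct gradient is -30.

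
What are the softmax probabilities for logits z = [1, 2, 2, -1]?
p = [0.1522, 0.4136, 0.4136, 0.0206]

exp(z) = [2.718, 7.389, 7.389, 0.3679]
Sum = 17.86
p = [0.1522, 0.4136, 0.4136, 0.0206]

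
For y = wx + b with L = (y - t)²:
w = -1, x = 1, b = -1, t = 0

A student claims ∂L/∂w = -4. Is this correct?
Correct

y = (-1)(1) + -1 = -2
∂L/∂y = 2(y - t) = 2(-2 - 0) = -4
∂y/∂w = x = 1
∂L/∂w = -4 × 1 = -4

Claimed value: -4
Correct: The correct gradient is -4.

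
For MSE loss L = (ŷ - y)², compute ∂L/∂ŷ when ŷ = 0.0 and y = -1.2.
∂L/∂ŷ = 2.4

∂L/∂ŷ = 2(ŷ - y) = 2(0.0 - -1.2) = 2(1.2) = 2.4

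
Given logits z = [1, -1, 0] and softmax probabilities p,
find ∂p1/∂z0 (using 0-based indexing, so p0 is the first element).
∂p1/∂z0 = -0.05989

p = softmax(z) = [0.6652, 0.09003, 0.2447]
p1 = 0.09003, p0 = 0.6652

∂p1/∂z0 = -p1 × p0 = -0.09003 × 0.6652 = -0.05989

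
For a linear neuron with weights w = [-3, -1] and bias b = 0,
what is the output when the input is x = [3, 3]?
y = -12

y = (-3)(3) + (-1)(3) + 0 = -12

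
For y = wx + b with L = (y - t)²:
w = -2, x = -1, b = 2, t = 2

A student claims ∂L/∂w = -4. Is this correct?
Correct

y = (-2)(-1) + 2 = 4
∂L/∂y = 2(y - t) = 2(4 - 2) = 4
∂y/∂w = x = -1
∂L/∂w = 4 × -1 = -4

Claimed value: -4
Correct: The correct gradient is -4.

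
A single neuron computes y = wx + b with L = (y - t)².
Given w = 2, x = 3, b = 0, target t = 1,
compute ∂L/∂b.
∂L/∂b = 10

y = wx + b = (2)(3) + 0 = 6
∂L/∂y = 2(y - t) = 2(6 - 1) = 10
∂y/∂b = 1
∂L/∂b = ∂L/∂y · ∂y/∂b = 10 × 1 = 10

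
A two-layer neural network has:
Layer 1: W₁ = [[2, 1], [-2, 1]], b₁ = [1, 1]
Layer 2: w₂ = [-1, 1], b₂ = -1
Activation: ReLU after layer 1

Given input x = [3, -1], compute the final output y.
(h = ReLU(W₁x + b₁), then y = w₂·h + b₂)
y = -7

Layer 1 pre-activation: z₁ = [6, -6]
After ReLU: h = [6, 0]
Layer 2 output: y = -1×6 + 1×0 + -1 = -7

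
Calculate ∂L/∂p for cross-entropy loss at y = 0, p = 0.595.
∂L/∂p = 2.469

∂L/∂p = -y/p + (1-y)/(1-p) = 0 + 1/0.405 = 2.469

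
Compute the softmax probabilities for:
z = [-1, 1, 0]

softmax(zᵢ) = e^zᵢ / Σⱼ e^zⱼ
p = [0.09, 0.6652, 0.2447]

exp(z) = [0.3679, 2.718, 1]
Sum = 4.086
p = [0.09, 0.6652, 0.2447]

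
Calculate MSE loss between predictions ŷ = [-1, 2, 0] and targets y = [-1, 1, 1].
MSE = 0.6667

MSE = (1/3)((-1--1)² + (2-1)² + (0-1)²) = (1/3)(0 + 1 + 1) = 0.6667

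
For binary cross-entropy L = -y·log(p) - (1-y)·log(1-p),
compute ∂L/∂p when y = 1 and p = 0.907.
∂L/∂p = -1.103

∂L/∂p = -y/p + (1-y)/(1-p) = -1/0.907 + 0 = -1.103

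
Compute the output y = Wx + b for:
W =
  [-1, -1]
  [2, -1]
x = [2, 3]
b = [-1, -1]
y = [-6, 0]

Wx = [-1×2 + -1×3, 2×2 + -1×3]
   = [-5, 1]
y = Wx + b = [-5 + -1, 1 + -1] = [-6, 0]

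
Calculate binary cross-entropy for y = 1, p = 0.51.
L = 0.6733

L = -1·log(0.51) - 0·log(0.49) = -log(0.51) = 0.6733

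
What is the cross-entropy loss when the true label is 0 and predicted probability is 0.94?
L = 2.813

L = -0·log(0.94) - 1·log(0.06) = -log(0.06) = 2.813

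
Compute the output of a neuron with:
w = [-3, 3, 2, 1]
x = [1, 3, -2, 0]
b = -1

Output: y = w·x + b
y = 1

y = (-3)(1) + (3)(3) + (2)(-2) + (1)(0) + -1 = 1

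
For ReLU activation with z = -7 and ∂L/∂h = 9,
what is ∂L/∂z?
∂L/∂z = 0

h = ReLU(-7) = 0
Since z < 0: ∂h/∂z = 0
∂L/∂z = ∂L/∂h · ∂h/∂z = 9 × 0 = 0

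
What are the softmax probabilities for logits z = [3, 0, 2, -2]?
p = [0.702, 0.035, 0.2583, 0.0047]

exp(z) = [20.09, 1, 7.389, 0.1353]
Sum = 28.61
p = [0.702, 0.035, 0.2583, 0.0047]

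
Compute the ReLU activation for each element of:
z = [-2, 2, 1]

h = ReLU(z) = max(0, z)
h = [0, 2, 1]

ReLU applied element-wise: max(0,-2)=0, max(0,2)=2, max(0,1)=1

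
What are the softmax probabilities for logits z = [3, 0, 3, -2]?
p = [0.4863, 0.0242, 0.4863, 0.0033]

exp(z) = [20.09, 1, 20.09, 0.1353]
Sum = 41.31
p = [0.4863, 0.0242, 0.4863, 0.0033]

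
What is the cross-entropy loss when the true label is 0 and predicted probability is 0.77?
L = 1.47

L = -0·log(0.77) - 1·log(0.23) = -log(0.23) = 1.47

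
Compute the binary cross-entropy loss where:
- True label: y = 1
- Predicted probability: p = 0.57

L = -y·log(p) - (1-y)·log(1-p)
L = 0.5621

L = -1·log(0.57) - 0·log(0.43) = -log(0.57) = 0.5621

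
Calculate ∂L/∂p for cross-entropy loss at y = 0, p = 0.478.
∂L/∂p = 1.916

∂L/∂p = -y/p + (1-y)/(1-p) = 0 + 1/0.522 = 1.916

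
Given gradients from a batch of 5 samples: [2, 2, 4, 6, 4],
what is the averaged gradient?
Average gradient = 3.6

Average = (1/5)(2 + 2 + 4 + 6 + 4) = 18/5 = 3.6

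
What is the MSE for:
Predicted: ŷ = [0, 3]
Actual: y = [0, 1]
MSE = 2

MSE = (1/2)((0-0)² + (3-1)²) = (1/2)(0 + 4) = 2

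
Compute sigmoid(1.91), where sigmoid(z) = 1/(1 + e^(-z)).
0.871

sigmoid(1.91) = 1/(1 + e^(-1.91)) = 1/(1 + 0.1481) = 0.871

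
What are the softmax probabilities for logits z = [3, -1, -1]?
p = [0.9647, 0.0177, 0.0177]

exp(z) = [20.09, 0.3679, 0.3679]
Sum = 20.82
p = [0.9647, 0.0177, 0.0177]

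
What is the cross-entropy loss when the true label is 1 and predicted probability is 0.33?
L = 1.109

L = -1·log(0.33) - 0·log(0.67) = -log(0.33) = 1.109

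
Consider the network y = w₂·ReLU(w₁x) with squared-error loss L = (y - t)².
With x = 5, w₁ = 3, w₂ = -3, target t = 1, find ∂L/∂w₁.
∂L/∂w₁ = 1380

Forward pass:
z = w₁x = 3×5 = 15
h = ReLU(15) = 15
y = w₂h = -3×15 = -45

Backward pass:
∂L/∂y = 2(y - t) = 2(-45 - 1) = -92
∂y/∂h = w₂ = -3
∂h/∂z = 1 (ReLU derivative)
∂z/∂w₁ = x = 5

∂L/∂w₁ = -92 × -3 × 1 × 5 = 1380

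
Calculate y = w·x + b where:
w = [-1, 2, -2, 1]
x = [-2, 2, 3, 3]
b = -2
y = 1

y = (-1)(-2) + (2)(2) + (-2)(3) + (1)(3) + -2 = 1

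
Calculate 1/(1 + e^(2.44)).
0.08017

sigmoid(-2.44) = 1/(1 + e^(2.44)) = 1/(1 + 11.47) = 0.08017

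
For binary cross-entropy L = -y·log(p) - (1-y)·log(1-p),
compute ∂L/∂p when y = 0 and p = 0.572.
∂L/∂p = 2.336

∂L/∂p = -y/p + (1-y)/(1-p) = 0 + 1/0.428 = 2.336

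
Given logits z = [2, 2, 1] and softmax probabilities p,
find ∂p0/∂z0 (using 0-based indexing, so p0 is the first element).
∂p0/∂z0 = 0.244

p = softmax(z) = [0.4223, 0.4223, 0.1554]
p0 = 0.4223

∂p0/∂z0 = p0(1 - p0) = 0.4223 × (1 - 0.4223) = 0.244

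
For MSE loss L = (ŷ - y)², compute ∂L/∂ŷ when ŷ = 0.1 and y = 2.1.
∂L/∂ŷ = -4.0

∂L/∂ŷ = 2(ŷ - y) = 2(0.1 - 2.1) = 2(-2.0) = -4.0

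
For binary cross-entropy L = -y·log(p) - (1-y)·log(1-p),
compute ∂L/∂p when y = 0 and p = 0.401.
∂L/∂p = 1.669

∂L/∂p = -y/p + (1-y)/(1-p) = 0 + 1/0.599 = 1.669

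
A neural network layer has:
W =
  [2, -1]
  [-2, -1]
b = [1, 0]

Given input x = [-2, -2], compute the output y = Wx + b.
y = [-1, 6]

Wx = [2×-2 + -1×-2, -2×-2 + -1×-2]
   = [-2, 6]
y = Wx + b = [-2 + 1, 6 + 0] = [-1, 6]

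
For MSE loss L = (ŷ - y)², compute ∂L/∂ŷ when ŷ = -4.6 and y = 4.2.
∂L/∂ŷ = -17.6

∂L/∂ŷ = 2(ŷ - y) = 2(-4.6 - 4.2) = 2(-8.8) = -17.6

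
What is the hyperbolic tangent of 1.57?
0.917

tanh(1.57) = (e^(1.57) - e^(-1.57))/(e^(1.57) + e^(-1.57)) = 0.917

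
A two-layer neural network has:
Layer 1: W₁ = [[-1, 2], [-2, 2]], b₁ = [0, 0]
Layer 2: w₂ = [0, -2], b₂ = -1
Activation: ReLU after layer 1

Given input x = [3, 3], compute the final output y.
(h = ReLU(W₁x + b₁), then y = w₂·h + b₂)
y = -1

Layer 1 pre-activation: z₁ = [3, 0]
After ReLU: h = [3, 0]
Layer 2 output: y = 0×3 + -2×0 + -1 = -1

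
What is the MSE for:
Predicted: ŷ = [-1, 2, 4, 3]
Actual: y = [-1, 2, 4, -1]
MSE = 4

MSE = (1/4)((-1--1)² + (2-2)² + (4-4)² + (3--1)²) = (1/4)(0 + 0 + 0 + 16) = 4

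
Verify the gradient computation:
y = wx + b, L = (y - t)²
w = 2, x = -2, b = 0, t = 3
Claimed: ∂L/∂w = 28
Correct

y = (2)(-2) + 0 = -4
∂L/∂y = 2(y - t) = 2(-4 - 3) = -14
∂y/∂w = x = -2
∂L/∂w = -14 × -2 = 28

Claimed value: 28
Correct: The correct gradient is 28.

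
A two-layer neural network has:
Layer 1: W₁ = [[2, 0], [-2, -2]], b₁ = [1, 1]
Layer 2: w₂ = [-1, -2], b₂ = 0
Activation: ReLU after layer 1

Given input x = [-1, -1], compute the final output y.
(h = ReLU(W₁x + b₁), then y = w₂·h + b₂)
y = -10

Layer 1 pre-activation: z₁ = [-1, 5]
After ReLU: h = [0, 5]
Layer 2 output: y = -1×0 + -2×5 + 0 = -10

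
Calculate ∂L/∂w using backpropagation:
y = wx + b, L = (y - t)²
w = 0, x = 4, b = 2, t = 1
∂L/∂w = 8

y = wx + b = (0)(4) + 2 = 2
∂L/∂y = 2(y - t) = 2(2 - 1) = 2
∂y/∂w = x = 4
∂L/∂w = ∂L/∂y · ∂y/∂w = 2 × 4 = 8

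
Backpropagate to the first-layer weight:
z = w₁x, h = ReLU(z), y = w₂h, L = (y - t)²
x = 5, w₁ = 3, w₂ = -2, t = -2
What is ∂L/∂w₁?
∂L/∂w₁ = 560

Forward pass:
z = w₁x = 3×5 = 15
h = ReLU(15) = 15
y = w₂h = -2×15 = -30

Backward pass:
∂L/∂y = 2(y - t) = 2(-30 - -2) = -56
∂y/∂h = w₂ = -2
∂h/∂z = 1 (ReLU derivative)
∂z/∂w₁ = x = 5

∂L/∂w₁ = -56 × -2 × 1 × 5 = 560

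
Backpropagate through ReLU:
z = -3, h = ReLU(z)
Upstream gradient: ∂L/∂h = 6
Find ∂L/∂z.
∂L/∂z = 0

h = ReLU(-3) = 0
Since z < 0: ∂h/∂z = 0
∂L/∂z = ∂L/∂h · ∂h/∂z = 6 × 0 = 0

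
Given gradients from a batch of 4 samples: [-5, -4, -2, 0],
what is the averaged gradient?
Average gradient = -2.75

Average = (1/4)(-5 + -4 + -2 + 0) = -11/4 = -2.75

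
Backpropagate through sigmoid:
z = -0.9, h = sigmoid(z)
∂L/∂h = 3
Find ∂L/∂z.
∂L/∂z = 0.6165

σ(-0.9) = 0.2891
σ'(-0.9) = σ(-0.9)(1 - σ(-0.9)) = 0.2891 × 0.7109 = 0.2055
∂L/∂z = ∂L/∂h · σ'(z) = 3 × 0.2055 = 0.6165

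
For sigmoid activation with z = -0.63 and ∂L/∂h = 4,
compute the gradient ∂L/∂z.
∂L/∂z = 0.907

σ(-0.63) = 0.3475
σ'(-0.63) = σ(-0.63)(1 - σ(-0.63)) = 0.3475 × 0.6525 = 0.2267
∂L/∂z = ∂L/∂h · σ'(z) = 4 × 0.2267 = 0.907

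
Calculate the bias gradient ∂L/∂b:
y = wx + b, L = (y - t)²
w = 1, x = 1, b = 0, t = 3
∂L/∂b = -4

y = wx + b = (1)(1) + 0 = 1
∂L/∂y = 2(y - t) = 2(1 - 3) = -4
∂y/∂b = 1
∂L/∂b = ∂L/∂y · ∂y/∂b = -4 × 1 = -4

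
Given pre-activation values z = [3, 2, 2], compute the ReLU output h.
h = [3, 2, 2]

ReLU applied element-wise: max(0,3)=3, max(0,2)=2, max(0,2)=2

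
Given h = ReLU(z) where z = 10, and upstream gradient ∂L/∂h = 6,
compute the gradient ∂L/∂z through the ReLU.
∂L/∂z = 6

h = ReLU(10) = 10
Since z > 0: ∂h/∂z = 1
∂L/∂z = ∂L/∂h · ∂h/∂z = 6 × 1 = 6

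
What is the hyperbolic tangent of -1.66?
-0.9302

tanh(-1.66) = (e^(-1.66) - e^(1.66))/(e^(-1.66) + e^(1.66)) = -0.9302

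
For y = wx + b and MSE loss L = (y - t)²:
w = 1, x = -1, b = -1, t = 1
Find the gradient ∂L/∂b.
∂L/∂b = -6

y = wx + b = (1)(-1) + -1 = -2
∂L/∂y = 2(y - t) = 2(-2 - 1) = -6
∂y/∂b = 1
∂L/∂b = ∂L/∂y · ∂y/∂b = -6 × 1 = -6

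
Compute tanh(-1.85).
-0.9517

tanh(-1.85) = (e^(-1.85) - e^(1.85))/(e^(-1.85) + e^(1.85)) = -0.9517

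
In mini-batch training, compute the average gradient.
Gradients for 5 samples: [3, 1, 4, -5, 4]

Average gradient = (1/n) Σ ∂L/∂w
Average gradient = 1.4

Average = (1/5)(3 + 1 + 4 + -5 + 4) = 7/5 = 1.4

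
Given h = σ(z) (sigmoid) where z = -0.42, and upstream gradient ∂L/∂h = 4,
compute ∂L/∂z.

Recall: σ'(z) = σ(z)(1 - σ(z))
∂L/∂z = 0.9572

σ(-0.42) = 0.3965
σ'(-0.42) = σ(-0.42)(1 - σ(-0.42)) = 0.3965 × 0.6035 = 0.2393
∂L/∂z = ∂L/∂h · σ'(z) = 4 × 0.2393 = 0.9572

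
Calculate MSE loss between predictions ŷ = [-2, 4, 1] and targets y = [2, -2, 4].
MSE = 20.33

MSE = (1/3)((-2-2)² + (4--2)² + (1-4)²) = (1/3)(16 + 36 + 9) = 20.33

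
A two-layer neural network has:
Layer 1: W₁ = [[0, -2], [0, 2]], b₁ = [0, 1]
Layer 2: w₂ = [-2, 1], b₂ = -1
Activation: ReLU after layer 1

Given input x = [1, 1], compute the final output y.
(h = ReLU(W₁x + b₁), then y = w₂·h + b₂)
y = 2

Layer 1 pre-activation: z₁ = [-2, 3]
After ReLU: h = [0, 3]
Layer 2 output: y = -2×0 + 1×3 + -1 = 2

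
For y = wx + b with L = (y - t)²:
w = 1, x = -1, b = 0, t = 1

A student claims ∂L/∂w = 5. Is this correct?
Incorrect

y = (1)(-1) + 0 = -1
∂L/∂y = 2(y - t) = 2(-1 - 1) = -4
∂y/∂w = x = -1
∂L/∂w = -4 × -1 = 4

Claimed value: 5
Incorrect: The correct gradient is 4.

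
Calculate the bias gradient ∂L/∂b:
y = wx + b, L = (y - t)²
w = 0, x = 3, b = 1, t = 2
∂L/∂b = -2

y = wx + b = (0)(3) + 1 = 1
∂L/∂y = 2(y - t) = 2(1 - 2) = -2
∂y/∂b = 1
∂L/∂b = ∂L/∂y · ∂y/∂b = -2 × 1 = -2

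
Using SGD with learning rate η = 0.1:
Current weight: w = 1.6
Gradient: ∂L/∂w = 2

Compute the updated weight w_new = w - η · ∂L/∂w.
w_new = 1.4

w_new = w - η·∂L/∂w = 1.6 - 0.1×(2) = 1.6 - (0.2) = 1.4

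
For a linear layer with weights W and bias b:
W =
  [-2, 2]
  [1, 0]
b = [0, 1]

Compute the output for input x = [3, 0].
y = [-6, 4]

Wx = [-2×3 + 2×0, 1×3 + 0×0]
   = [-6, 3]
y = Wx + b = [-6 + 0, 3 + 1] = [-6, 4]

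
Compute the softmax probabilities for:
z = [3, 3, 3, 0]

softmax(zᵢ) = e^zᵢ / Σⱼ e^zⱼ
p = [0.3279, 0.3279, 0.3279, 0.0163]

exp(z) = [20.09, 20.09, 20.09, 1]
Sum = 61.26
p = [0.3279, 0.3279, 0.3279, 0.0163]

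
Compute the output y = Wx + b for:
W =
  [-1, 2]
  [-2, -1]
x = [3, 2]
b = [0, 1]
y = [1, -7]

Wx = [-1×3 + 2×2, -2×3 + -1×2]
   = [1, -8]
y = Wx + b = [1 + 0, -8 + 1] = [1, -7]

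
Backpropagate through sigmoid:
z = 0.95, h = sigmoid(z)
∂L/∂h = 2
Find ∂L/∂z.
∂L/∂z = 0.4022

σ(0.95) = 0.7211
σ'(0.95) = σ(0.95)(1 - σ(0.95)) = 0.7211 × 0.2789 = 0.2011
∂L/∂z = ∂L/∂h · σ'(z) = 2 × 0.2011 = 0.4022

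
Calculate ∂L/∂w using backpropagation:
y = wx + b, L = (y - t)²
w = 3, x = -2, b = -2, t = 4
∂L/∂w = 48

y = wx + b = (3)(-2) + -2 = -8
∂L/∂y = 2(y - t) = 2(-8 - 4) = -24
∂y/∂w = x = -2
∂L/∂w = ∂L/∂y · ∂y/∂w = -24 × -2 = 48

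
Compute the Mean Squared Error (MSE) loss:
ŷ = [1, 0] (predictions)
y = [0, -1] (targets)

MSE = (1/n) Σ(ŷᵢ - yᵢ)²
MSE = 1

MSE = (1/2)((1-0)² + (0--1)²) = (1/2)(1 + 1) = 1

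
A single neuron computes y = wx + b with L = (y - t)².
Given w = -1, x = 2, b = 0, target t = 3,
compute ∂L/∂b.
∂L/∂b = -10

y = wx + b = (-1)(2) + 0 = -2
∂L/∂y = 2(y - t) = 2(-2 - 3) = -10
∂y/∂b = 1
∂L/∂b = ∂L/∂y · ∂y/∂b = -10 × 1 = -10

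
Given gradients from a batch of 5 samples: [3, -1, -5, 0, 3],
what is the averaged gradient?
Average gradient = 0

Average = (1/5)(3 + -1 + -5 + 0 + 3) = 0/5 = 0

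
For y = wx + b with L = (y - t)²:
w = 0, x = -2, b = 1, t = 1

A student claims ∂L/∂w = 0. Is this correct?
Correct

y = (0)(-2) + 1 = 1
∂L/∂y = 2(y - t) = 2(1 - 1) = 0
∂y/∂w = x = -2
∂L/∂w = 0 × -2 = 0

Claimed value: 0
Correct: The correct gradient is 0.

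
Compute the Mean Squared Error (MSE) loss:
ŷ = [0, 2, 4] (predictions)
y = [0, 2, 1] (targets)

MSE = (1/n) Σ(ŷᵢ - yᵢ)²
MSE = 3

MSE = (1/3)((0-0)² + (2-2)² + (4-1)²) = (1/3)(0 + 0 + 9) = 3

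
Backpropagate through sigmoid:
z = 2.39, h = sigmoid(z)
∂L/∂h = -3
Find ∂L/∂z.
∂L/∂z = -0.2307

σ(2.39) = 0.9161
σ'(2.39) = σ(2.39)(1 - σ(2.39)) = 0.9161 × 0.08394 = 0.07689
∂L/∂z = ∂L/∂h · σ'(z) = -3 × 0.07689 = -0.2307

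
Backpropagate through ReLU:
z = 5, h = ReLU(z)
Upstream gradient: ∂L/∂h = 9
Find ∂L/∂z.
∂L/∂z = 9

h = ReLU(5) = 5
Since z > 0: ∂h/∂z = 1
∂L/∂z = ∂L/∂h · ∂h/∂z = 9 × 1 = 9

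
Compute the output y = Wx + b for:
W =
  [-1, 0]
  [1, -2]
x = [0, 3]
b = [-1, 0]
y = [-1, -6]

Wx = [-1×0 + 0×3, 1×0 + -2×3]
   = [0, -6]
y = Wx + b = [0 + -1, -6 + 0] = [-1, -6]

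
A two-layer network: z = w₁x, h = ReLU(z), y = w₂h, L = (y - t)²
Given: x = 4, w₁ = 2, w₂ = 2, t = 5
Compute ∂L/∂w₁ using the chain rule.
∂L/∂w₁ = 176

Forward pass:
z = w₁x = 2×4 = 8
h = ReLU(8) = 8
y = w₂h = 2×8 = 16

Backward pass:
∂L/∂y = 2(y - t) = 2(16 - 5) = 22
∂y/∂h = w₂ = 2
∂h/∂z = 1 (ReLU derivative)
∂z/∂w₁ = x = 4

∂L/∂w₁ = 22 × 2 × 1 × 4 = 176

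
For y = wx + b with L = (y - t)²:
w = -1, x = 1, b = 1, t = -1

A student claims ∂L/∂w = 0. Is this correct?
Incorrect

y = (-1)(1) + 1 = 0
∂L/∂y = 2(y - t) = 2(0 - -1) = 2
∂y/∂w = x = 1
∂L/∂w = 2 × 1 = 2

Claimed value: 0
Incorrect: The correct gradient is 2.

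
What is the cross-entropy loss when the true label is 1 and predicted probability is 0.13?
L = 2.04

L = -1·log(0.13) - 0·log(0.87) = -log(0.13) = 2.04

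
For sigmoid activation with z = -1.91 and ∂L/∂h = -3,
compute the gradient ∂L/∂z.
∂L/∂z = -0.337

σ(-1.91) = 0.129
σ'(-1.91) = σ(-1.91)(1 - σ(-1.91)) = 0.129 × 0.871 = 0.1123
∂L/∂z = ∂L/∂h · σ'(z) = -3 × 0.1123 = -0.337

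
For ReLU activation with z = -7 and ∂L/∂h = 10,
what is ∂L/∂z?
∂L/∂z = 0

h = ReLU(-7) = 0
Since z < 0: ∂h/∂z = 0
∂L/∂z = ∂L/∂h · ∂h/∂z = 10 × 0 = 0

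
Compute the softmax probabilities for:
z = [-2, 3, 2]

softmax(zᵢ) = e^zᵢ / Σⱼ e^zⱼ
p = [0.0049, 0.7275, 0.2676]

exp(z) = [0.1353, 20.09, 7.389]
Sum = 27.61
p = [0.0049, 0.7275, 0.2676]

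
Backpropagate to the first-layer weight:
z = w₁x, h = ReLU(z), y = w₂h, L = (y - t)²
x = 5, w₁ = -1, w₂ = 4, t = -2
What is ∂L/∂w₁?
∂L/∂w₁ = 0

Forward pass:
z = w₁x = -1×5 = -5
h = ReLU(-5) = 0
y = w₂h = 4×0 = 0

Backward pass:
∂L/∂y = 2(y - t) = 2(0 - -2) = 4
∂y/∂h = w₂ = 4
∂h/∂z = 0 (ReLU derivative)
∂z/∂w₁ = x = 5

∂L/∂w₁ = 4 × 4 × 0 × 5 = 0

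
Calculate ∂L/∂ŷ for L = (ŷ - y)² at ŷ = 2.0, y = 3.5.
∂L/∂ŷ = -3.0

∂L/∂ŷ = 2(ŷ - y) = 2(2.0 - 3.5) = 2(-1.5) = -3.0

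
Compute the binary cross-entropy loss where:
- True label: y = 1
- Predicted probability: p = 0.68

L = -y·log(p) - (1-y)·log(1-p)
L = 0.3857

L = -1·log(0.68) - 0·log(0.32) = -log(0.68) = 0.3857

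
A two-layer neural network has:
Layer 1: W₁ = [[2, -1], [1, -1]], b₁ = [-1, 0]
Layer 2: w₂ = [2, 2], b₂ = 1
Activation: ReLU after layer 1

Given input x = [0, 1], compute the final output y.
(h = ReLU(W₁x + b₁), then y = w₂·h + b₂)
y = 1

Layer 1 pre-activation: z₁ = [-2, -1]
After ReLU: h = [0, 0]
Layer 2 output: y = 2×0 + 2×0 + 1 = 1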